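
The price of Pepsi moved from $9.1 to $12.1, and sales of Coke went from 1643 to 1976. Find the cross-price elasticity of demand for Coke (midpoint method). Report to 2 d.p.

ΔQ_x = 1976 − 1643 = 333; ΔP_y = 12.1 − 9.1 = 3.
Midpoints: P̄_y = 10.60, Q̄_x = 1809.5.
ε_xy = (ΔQ_x/ΔP_y)(P̄_y/Q̄_x) = (333/3)(10.60/1809.5).
ε_xy > 0, so the goods are substitutes.

0.65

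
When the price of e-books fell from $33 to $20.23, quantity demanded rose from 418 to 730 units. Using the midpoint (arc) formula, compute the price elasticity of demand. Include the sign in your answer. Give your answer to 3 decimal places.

ΔQ = 730 − 418 = 312; ΔP = 20.23 − 33 = -12.77.
Midpoints: P̄ = 26.62, Q̄ = 574.0.
ε = (ΔQ/ΔP)(P̄/Q̄) = (312/-12.77)(26.62/574.0).

-1.133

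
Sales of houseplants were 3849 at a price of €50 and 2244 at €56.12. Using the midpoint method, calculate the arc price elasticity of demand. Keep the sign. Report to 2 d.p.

ΔQ = 2244 − 3849 = -1605; ΔP = 56.12 − 50 = 6.12.
Midpoints: P̄ = 53.06, Q̄ = 3046.5.
ε = (ΔQ/ΔP)(P̄/Q̄) = (-1605/6.12)(53.06/3046.5).

-4.57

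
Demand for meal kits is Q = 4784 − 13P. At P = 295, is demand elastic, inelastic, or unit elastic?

elastic

Q = 949, dQ/dP = -13.
ε = (dQ/dP)(P/Q) ≈ -4.041.
|ε| = 4.04 > 1.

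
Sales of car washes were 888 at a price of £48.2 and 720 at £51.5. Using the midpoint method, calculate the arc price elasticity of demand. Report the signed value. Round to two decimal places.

ΔQ = 720 − 888 = -168; ΔP = 51.5 − 48.2 = 3.3.
Midpoints: P̄ = 49.85, Q̄ = 804.0.
ε = (ΔQ/ΔP)(P̄/Q̄) = (-168/3.3)(49.85/804.0).

-3.16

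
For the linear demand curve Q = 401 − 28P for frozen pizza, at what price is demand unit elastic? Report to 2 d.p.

For linear demand Q = a − bP, ε = −bP/(a − bP). |ε| = 1 when bP = a − bP, i.e. P = a/(2b).
P = 401/(2·28) = 401/56 = 7.1607.

7.16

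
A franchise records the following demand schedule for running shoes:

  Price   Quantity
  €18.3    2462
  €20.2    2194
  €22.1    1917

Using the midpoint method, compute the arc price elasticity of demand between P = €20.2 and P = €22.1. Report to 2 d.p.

At P = 20.2, Q = 2194; at P = 22.1, Q = 1917.
ΔQ = -277, ΔP = 1.9. Midpoints: P̄ = 21.15, Q̄ = 2055.5.
ε = (ΔQ/ΔP)(P̄/Q̄) = (-277/1.9)(21.15/2055.5).

-1.50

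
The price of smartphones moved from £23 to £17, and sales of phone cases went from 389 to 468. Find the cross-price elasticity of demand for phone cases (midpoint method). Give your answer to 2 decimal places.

ΔQ_x = 468 − 389 = 79; ΔP_y = 17 − 23 = -6.
Midpoints: P̄_y = 20.00, Q̄_x = 428.5.
ε_xy = (ΔQ_x/ΔP_y)(P̄_y/Q̄_x) = (79/-6)(20.00/428.5).
ε_xy < 0, so the goods are complements.

-0.61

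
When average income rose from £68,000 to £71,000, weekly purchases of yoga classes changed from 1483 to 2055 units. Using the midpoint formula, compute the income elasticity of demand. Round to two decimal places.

ΔQ = 572, ΔI = 3000. Midpoints: Ī = 69,500, Q̄ = 1769.0.
ε_I = (ΔQ/ΔI)(Ī/Q̄) = (572/3000)(69500/1769.0).
ε_I > 0, so the good is normal.

7.49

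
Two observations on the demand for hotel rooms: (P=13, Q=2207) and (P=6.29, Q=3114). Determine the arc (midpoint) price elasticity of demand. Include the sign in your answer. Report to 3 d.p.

ΔQ = 3114 − 2207 = 907; ΔP = 6.29 − 13 = -6.71.
Midpoints: P̄ = 9.64, Q̄ = 2660.5.
ε = (ΔQ/ΔP)(P̄/Q̄) = (907/-6.71)(9.64/2660.5).

-0.490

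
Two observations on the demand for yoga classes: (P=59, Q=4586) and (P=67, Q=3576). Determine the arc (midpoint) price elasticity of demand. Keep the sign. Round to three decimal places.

-1.949

ΔQ = 3576 − 4586 = -1010; ΔP = 67 − 59 = 8.
Midpoints: P̄ = 63.00, Q̄ = 4081.0.
ε = (ΔQ/ΔP)(P̄/Q̄) = (-1010/8)(63.00/4081.0).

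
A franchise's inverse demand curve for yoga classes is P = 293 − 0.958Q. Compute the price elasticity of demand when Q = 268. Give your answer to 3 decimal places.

At Q = 268, P = 293 − 0.958(268) = 36.26.
dP/dQ = −0.958, so dQ/dP = 1/(−0.958) = -1.044.
ε = (dQ/dP)(P/Q) = (-1.044)(36.26/268).

-0.141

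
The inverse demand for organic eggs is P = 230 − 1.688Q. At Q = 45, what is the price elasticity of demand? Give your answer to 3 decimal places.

At Q = 45, P = 230 − 1.688(45) = 154.04.
dP/dQ = −1.688, so dQ/dP = 1/(−1.688) = -0.592.
ε = (dQ/dP)(P/Q) = (-0.592)(154.04/45).

-2.028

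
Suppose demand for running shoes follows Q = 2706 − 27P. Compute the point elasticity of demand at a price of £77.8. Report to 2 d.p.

At P = 77.8, Q = 605.400.
dQ/dP = −27.
ε = (dQ/dP)(P/Q) = (-27)(77.8/605.400).

-3.47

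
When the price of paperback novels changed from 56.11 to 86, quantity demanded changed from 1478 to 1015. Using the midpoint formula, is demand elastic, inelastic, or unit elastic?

Arc ε ≈ -0.883.
|ε| = 0.88 < 1.

inelastic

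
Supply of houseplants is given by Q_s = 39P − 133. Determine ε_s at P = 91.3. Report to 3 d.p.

1.039

At P = 91.3, Q_s = 3427.70.
dQ_s/dP = 39.
ε_s = (dQ_s/dP)(P/Q_s) = (39)(91.3/3427.70).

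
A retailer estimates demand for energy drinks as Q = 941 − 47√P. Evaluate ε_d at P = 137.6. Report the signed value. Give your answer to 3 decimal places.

-0.707

At P = 137.6, Q = 389.676.
dQ/dP = −47/(2√P) = -2.003.
ε = (dQ/dP)(P/Q) = (-2.003)(137.6/389.676).
|ε| < 1, so demand is inelastic at this price.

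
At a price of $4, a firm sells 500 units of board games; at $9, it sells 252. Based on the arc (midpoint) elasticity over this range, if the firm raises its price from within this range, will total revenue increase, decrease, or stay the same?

Arc ε = (-248/5)(6.50/376.0) ≈ -0.857.
|ε| = 0.86 < 1, so demand is inelastic. A price rise therefore raises total revenue.

increase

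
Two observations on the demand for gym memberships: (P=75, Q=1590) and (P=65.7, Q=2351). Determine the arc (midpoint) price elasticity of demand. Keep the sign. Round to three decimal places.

ΔQ = 2351 − 1590 = 761; ΔP = 65.7 − 75 = -9.3.
Midpoints: P̄ = 70.35, Q̄ = 1970.5.
ε = (ΔQ/ΔP)(P̄/Q̄) = (761/-9.3)(70.35/1970.5).

-2.921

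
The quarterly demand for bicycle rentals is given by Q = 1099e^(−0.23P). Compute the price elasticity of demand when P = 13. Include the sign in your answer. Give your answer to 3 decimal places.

At P = 13, Q = 55.266.
dQ/dP = −0.23·1099e^(−0.23P) = −0.23Q = -12.711.
ε = (dQ/dP)(P/Q) = (-12.711)(13/55.266).
|ε| > 1, so demand is elastic at this price.

-2.990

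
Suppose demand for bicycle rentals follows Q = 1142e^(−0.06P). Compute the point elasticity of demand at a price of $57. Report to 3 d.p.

At P = 57, Q = 37.358.
dQ/dP = −0.06·1142e^(−0.06P) = −0.06Q = -2.241.
ε = (dQ/dP)(P/Q) = (-2.241)(57/37.358).

-3.420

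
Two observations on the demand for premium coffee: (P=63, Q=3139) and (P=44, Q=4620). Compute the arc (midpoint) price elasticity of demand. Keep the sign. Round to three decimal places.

ΔQ = 4620 − 3139 = 1481; ΔP = 44 − 63 = -19.
Midpoints: P̄ = 53.50, Q̄ = 3879.5.
ε = (ΔQ/ΔP)(P̄/Q̄) = (1481/-19)(53.50/3879.5).

-1.075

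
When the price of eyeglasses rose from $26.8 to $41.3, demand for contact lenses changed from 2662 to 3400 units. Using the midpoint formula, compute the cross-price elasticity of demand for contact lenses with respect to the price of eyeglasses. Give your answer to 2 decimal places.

0.57

ΔQ_x = 3400 − 2662 = 738; ΔP_y = 41.3 − 26.8 = 14.5.
Midpoints: P̄_y = 34.05, Q̄_x = 3031.0.
ε_xy = (ΔQ_x/ΔP_y)(P̄_y/Q̄_x) = (738/14.5)(34.05/3031.0).
ε_xy > 0, so the goods are substitutes.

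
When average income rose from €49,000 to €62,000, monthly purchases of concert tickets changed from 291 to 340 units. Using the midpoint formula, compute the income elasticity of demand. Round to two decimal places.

ΔQ = 49, ΔI = 13000. Midpoints: Ī = 55,500, Q̄ = 315.5.
ε_I = (ΔQ/ΔI)(Ī/Q̄) = (49/13000)(55500/315.5).

0.66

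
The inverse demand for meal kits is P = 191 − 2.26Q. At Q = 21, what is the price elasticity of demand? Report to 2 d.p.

At Q = 21, P = 191 − 2.26(21) = 143.54.
dP/dQ = −2.26, so dQ/dP = 1/(−2.26) = -0.442.
ε = (dQ/dP)(P/Q) = (-0.442)(143.54/21).

-3.02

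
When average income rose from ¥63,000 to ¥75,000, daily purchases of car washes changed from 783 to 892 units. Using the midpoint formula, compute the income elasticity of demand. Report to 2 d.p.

ΔQ = 109, ΔI = 12000. Midpoints: Ī = 69,000, Q̄ = 837.5.
ε_I = (ΔQ/ΔI)(Ī/Q̄) = (109/12000)(69000/837.5).

0.75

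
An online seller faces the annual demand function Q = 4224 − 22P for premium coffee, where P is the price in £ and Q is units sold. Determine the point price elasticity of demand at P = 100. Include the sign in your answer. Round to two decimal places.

At P = 100, Q = 2024.
dQ/dP = −22.
ε = (dQ/dP)(P/Q) = (-22)(100/2024).

-1.09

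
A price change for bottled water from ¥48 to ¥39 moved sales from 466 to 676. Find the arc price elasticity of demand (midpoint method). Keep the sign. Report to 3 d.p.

-1.778

ΔQ = 676 − 466 = 210; ΔP = 39 − 48 = -9.
Midpoints: P̄ = 43.50, Q̄ = 571.0.
ε = (ΔQ/ΔP)(P̄/Q̄) = (210/-9)(43.50/571.0).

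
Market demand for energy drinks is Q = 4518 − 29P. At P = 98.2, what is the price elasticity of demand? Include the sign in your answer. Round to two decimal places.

-1.71

At P = 98.2, Q = 1670.200.
dQ/dP = −29.
ε = (dQ/dP)(P/Q) = (-29)(98.2/1670.200).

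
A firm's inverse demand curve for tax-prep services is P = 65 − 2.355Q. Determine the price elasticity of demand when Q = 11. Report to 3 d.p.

At Q = 11, P = 65 − 2.355(11) = 39.09.
dP/dQ = −2.355, so dQ/dP = 1/(−2.355) = -0.425.
ε = (dQ/dP)(P/Q) = (-0.425)(39.09/11).

-1.509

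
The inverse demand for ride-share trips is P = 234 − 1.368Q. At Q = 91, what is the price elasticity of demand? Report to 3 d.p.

-0.880

At Q = 91, P = 234 − 1.368(91) = 109.51.
dP/dQ = −1.368, so dQ/dP = 1/(−1.368) = -0.731.
ε = (dQ/dP)(P/Q) = (-0.731)(109.51/91).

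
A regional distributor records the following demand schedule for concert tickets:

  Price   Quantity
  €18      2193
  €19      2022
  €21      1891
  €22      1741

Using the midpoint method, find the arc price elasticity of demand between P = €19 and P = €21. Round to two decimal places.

At P = 19, Q = 2022; at P = 21, Q = 1891.
ΔQ = -131, ΔP = 2. Midpoints: P̄ = 20.00, Q̄ = 1956.5.
ε = (ΔQ/ΔP)(P̄/Q̄) = (-131/2)(20.00/1956.5).

-0.67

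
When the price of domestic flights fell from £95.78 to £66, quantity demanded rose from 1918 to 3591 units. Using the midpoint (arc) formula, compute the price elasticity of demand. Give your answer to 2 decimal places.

ΔQ = 3591 − 1918 = 1673; ΔP = 66 − 95.78 = -29.78.
Midpoints: P̄ = 80.89, Q̄ = 2754.5.
ε = (ΔQ/ΔP)(P̄/Q̄) = (1673/-29.78)(80.89/2754.5).

-1.65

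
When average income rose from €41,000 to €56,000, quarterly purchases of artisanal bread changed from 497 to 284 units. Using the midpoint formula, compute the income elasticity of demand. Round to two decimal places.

ΔQ = -213, ΔI = 15000. Midpoints: Ī = 48,500, Q̄ = 390.5.
ε_I = (ΔQ/ΔI)(Ī/Q̄) = (-213/15000)(48500/390.5).

-1.76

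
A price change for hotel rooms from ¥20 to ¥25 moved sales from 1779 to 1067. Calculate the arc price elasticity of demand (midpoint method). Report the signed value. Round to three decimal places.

ΔQ = 1067 − 1779 = -712; ΔP = 25 − 20 = 5.
Midpoints: P̄ = 22.50, Q̄ = 1423.0.
ε = (ΔQ/ΔP)(P̄/Q̄) = (-712/5)(22.50/1423.0).

-2.252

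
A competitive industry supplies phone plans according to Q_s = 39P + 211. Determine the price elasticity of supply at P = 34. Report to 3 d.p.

At P = 34, Q_s = 1537.
dQ_s/dP = 39.
ε_s = (dQ_s/dP)(P/Q_s) = (39)(34/1537).

0.863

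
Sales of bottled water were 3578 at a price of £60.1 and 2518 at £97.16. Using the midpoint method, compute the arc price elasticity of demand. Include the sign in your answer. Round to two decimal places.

ΔQ = 2518 − 3578 = -1060; ΔP = 97.16 − 60.1 = 37.06.
Midpoints: P̄ = 78.63, Q̄ = 3048.0.
ε = (ΔQ/ΔP)(P̄/Q̄) = (-1060/37.06)(78.63/3048.0).

-0.74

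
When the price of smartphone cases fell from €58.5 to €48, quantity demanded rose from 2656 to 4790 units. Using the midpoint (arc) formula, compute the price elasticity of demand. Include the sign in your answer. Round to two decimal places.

-2.91

ΔQ = 4790 − 2656 = 2134; ΔP = 48 − 58.5 = -10.5.
Midpoints: P̄ = 53.25, Q̄ = 3723.0.
ε = (ΔQ/ΔP)(P̄/Q̄) = (2134/-10.5)(53.25/3723.0).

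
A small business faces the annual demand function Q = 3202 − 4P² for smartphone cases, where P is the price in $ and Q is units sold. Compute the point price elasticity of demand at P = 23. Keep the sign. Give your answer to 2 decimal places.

-3.90

At P = 23, Q = 1086.
dQ/dP = −8P = -184.
ε = (dQ/dP)(P/Q) = (-184)(23/1086).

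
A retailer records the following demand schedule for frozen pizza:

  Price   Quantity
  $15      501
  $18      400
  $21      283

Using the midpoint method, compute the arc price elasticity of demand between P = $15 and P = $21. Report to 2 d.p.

At P = 15, Q = 501; at P = 21, Q = 283.
ΔQ = -218, ΔP = 6. Midpoints: P̄ = 18.00, Q̄ = 392.0.
ε = (ΔQ/ΔP)(P̄/Q̄) = (-218/6)(18.00/392.0).

-1.67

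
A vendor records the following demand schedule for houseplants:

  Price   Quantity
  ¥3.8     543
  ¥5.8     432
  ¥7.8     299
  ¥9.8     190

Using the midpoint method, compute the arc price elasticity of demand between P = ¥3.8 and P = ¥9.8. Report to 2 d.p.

-1.09

At P = 3.8, Q = 543; at P = 9.8, Q = 190.
ΔQ = -353, ΔP = 6.0. Midpoints: P̄ = 6.80, Q̄ = 366.5.
ε = (ΔQ/ΔP)(P̄/Q̄) = (-353/6.0)(6.80/366.5).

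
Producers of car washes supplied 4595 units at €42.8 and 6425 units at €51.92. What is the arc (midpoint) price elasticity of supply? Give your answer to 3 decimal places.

1.725

ΔQ = 6425 − 4595 = 1830; ΔP = 51.92 − 42.8 = 9.12.
Midpoints: P̄ = 47.36, Q̄ = 5510.0.
ε_s = (ΔQ/ΔP)(P̄/Q̄) = (1830/9.12)(47.36/5510.0).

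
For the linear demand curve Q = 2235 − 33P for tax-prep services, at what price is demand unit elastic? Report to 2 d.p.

For linear demand Q = a − bP, ε = −bP/(a − bP). |ε| = 1 when bP = a − bP, i.e. P = a/(2b).
P = 2235/(2·33) = 2235/66 = 33.8636.

33.86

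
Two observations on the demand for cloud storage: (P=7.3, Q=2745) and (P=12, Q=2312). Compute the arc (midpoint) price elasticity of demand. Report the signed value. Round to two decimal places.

ΔQ = 2312 − 2745 = -433; ΔP = 12 − 7.3 = 4.7.
Midpoints: P̄ = 9.65, Q̄ = 2528.5.
ε = (ΔQ/ΔP)(P̄/Q̄) = (-433/4.7)(9.65/2528.5).

-0.35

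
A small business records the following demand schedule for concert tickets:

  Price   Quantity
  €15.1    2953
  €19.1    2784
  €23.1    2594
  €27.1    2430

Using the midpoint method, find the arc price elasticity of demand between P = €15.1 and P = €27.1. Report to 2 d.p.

-0.34

At P = 15.1, Q = 2953; at P = 27.1, Q = 2430.
ΔQ = -523, ΔP = 12.0. Midpoints: P̄ = 21.10, Q̄ = 2691.5.
ε = (ΔQ/ΔP)(P̄/Q̄) = (-523/12.0)(21.10/2691.5).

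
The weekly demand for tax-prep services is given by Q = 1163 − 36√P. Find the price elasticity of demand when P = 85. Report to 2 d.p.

-0.20

At P = 85, Q = 831.096.
dQ/dP = −36/(2√P) = -1.952.
ε = (dQ/dP)(P/Q) = (-1.952)(85/831.096).
|ε| < 1, so demand is inelastic at this price.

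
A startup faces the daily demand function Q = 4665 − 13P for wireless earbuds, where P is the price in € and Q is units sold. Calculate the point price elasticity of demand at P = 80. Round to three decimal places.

At P = 80, Q = 3625.
dQ/dP = −13.
ε = (dQ/dP)(P/Q) = (-13)(80/3625).

-0.287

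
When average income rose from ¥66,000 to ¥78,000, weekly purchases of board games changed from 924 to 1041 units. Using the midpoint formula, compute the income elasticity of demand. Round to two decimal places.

0.71

ΔQ = 117, ΔI = 12000. Midpoints: Ī = 72,000, Q̄ = 982.5.
ε_I = (ΔQ/ΔI)(Ī/Q̄) = (117/12000)(72000/982.5).
ε_I > 0, so the good is normal.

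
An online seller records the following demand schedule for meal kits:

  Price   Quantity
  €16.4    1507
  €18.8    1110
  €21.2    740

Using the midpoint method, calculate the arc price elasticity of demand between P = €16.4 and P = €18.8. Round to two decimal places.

-2.22

At P = 16.4, Q = 1507; at P = 18.8, Q = 1110.
ΔQ = -397, ΔP = 2.4. Midpoints: P̄ = 17.60, Q̄ = 1308.5.
ε = (ΔQ/ΔP)(P̄/Q̄) = (-397/2.4)(17.60/1308.5).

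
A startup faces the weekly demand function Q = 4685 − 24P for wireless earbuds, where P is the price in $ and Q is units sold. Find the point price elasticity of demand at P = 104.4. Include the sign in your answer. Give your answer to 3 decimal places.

-1.150

At P = 104.4, Q = 2179.400.
dQ/dP = −24.
ε = (dQ/dP)(P/Q) = (-24)(104.4/2179.400).
|ε| > 1, so demand is elastic at this price.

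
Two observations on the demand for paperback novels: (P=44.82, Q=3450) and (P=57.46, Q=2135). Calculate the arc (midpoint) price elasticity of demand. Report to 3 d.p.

-1.905

ΔQ = 2135 − 3450 = -1315; ΔP = 57.46 − 44.82 = 12.64.
Midpoints: P̄ = 51.14, Q̄ = 2792.5.
ε = (ΔQ/ΔP)(P̄/Q̄) = (-1315/12.64)(51.14/2792.5).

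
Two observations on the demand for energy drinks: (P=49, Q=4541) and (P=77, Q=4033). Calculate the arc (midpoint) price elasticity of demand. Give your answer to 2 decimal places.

-0.27

ΔQ = 4033 − 4541 = -508; ΔP = 77 − 49 = 28.
Midpoints: P̄ = 63.00, Q̄ = 4287.0.
ε = (ΔQ/ΔP)(P̄/Q̄) = (-508/28)(63.00/4287.0).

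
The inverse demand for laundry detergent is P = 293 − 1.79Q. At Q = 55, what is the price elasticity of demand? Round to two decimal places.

At Q = 55, P = 293 − 1.79(55) = 194.55.
dP/dQ = −1.79, so dQ/dP = 1/(−1.79) = -0.559.
ε = (dQ/dP)(P/Q) = (-0.559)(194.55/55).

-1.98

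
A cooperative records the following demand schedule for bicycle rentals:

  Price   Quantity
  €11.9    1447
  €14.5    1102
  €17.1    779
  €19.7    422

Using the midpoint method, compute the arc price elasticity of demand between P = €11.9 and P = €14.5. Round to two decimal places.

At P = 11.9, Q = 1447; at P = 14.5, Q = 1102.
ΔQ = -345, ΔP = 2.6. Midpoints: P̄ = 13.20, Q̄ = 1274.5.
ε = (ΔQ/ΔP)(P̄/Q̄) = (-345/2.6)(13.20/1274.5).

-1.37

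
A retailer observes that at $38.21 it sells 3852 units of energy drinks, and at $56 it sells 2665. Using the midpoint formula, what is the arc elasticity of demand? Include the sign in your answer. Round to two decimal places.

-0.96

ΔQ = 2665 − 3852 = -1187; ΔP = 56 − 38.21 = 17.79.
Midpoints: P̄ = 47.11, Q̄ = 3258.5.
ε = (ΔQ/ΔP)(P̄/Q̄) = (-1187/17.79)(47.11/3258.5).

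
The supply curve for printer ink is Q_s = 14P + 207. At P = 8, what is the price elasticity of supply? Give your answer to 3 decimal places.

At P = 8, Q_s = 319.
dQ_s/dP = 14.
ε_s = (dQ_s/dP)(P/Q_s) = (14)(8/319).

0.351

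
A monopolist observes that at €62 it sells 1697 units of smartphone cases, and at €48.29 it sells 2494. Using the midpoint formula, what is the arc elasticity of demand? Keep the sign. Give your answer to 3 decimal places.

ΔQ = 2494 − 1697 = 797; ΔP = 48.29 − 62 = -13.71.
Midpoints: P̄ = 55.14, Q̄ = 2095.5.
ε = (ΔQ/ΔP)(P̄/Q̄) = (797/-13.71)(55.14/2095.5).

-1.530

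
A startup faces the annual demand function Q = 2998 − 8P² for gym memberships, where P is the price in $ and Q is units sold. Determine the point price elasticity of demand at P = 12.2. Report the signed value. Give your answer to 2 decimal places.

-1.32

At P = 12.2, Q = 1807.280.
dQ/dP = −16P = -195.200.
ε = (dQ/dP)(P/Q) = (-195.200)(12.2/1807.280).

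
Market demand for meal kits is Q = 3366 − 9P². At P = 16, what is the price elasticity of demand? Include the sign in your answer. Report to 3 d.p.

At P = 16, Q = 1062.
dQ/dP = −18P = -288.
ε = (dQ/dP)(P/Q) = (-288)(16/1062).

-4.339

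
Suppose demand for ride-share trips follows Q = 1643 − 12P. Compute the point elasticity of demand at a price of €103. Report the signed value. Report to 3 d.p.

-3.037

At P = 103, Q = 407.
dQ/dP = −12.
ε = (dQ/dP)(P/Q) = (-12)(103/407).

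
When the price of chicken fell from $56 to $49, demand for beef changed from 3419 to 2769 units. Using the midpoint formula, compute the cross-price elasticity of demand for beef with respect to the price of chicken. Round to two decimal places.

1.58

ΔQ_x = 2769 − 3419 = -650; ΔP_y = 49 − 56 = -7.
Midpoints: P̄_y = 52.50, Q̄_x = 3094.0.
ε_xy = (ΔQ_x/ΔP_y)(P̄_y/Q̄_x) = (-650/-7)(52.50/3094.0).
ε_xy > 0, so the goods are substitutes.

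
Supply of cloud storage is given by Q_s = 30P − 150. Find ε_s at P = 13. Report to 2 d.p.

At P = 13, Q_s = 240.
dQ_s/dP = 30.
ε_s = (dQ_s/dP)(P/Q_s) = (30)(13/240).

1.63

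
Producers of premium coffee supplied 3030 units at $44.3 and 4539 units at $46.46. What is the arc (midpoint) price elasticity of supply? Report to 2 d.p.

8.38

ΔQ = 4539 − 3030 = 1509; ΔP = 46.46 − 44.3 = 2.16.
Midpoints: P̄ = 45.38, Q̄ = 3784.5.
ε_s = (ΔQ/ΔP)(P̄/Q̄) = (1509/2.16)(45.38/3784.5).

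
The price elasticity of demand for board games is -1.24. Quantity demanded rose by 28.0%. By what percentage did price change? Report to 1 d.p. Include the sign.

-22.6%

%ΔP ≈ %ΔQ / ε = (28.0%)/(-1.24) = -22.58%.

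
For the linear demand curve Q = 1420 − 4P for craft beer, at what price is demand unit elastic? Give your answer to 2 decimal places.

For linear demand Q = a − bP, ε = −bP/(a − bP). |ε| = 1 when bP = a − bP, i.e. P = a/(2b).
P = 1420/(2·4) = 1420/8 = 177.5000.

177.50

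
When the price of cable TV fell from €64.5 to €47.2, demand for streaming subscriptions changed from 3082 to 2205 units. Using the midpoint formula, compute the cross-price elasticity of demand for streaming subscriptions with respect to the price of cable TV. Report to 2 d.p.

ΔQ_x = 2205 − 3082 = -877; ΔP_y = 47.2 − 64.5 = -17.3.
Midpoints: P̄_y = 55.85, Q̄_x = 2643.5.
ε_xy = (ΔQ_x/ΔP_y)(P̄_y/Q̄_x) = (-877/-17.3)(55.85/2643.5).
ε_xy > 0, so the goods are substitutes.

1.07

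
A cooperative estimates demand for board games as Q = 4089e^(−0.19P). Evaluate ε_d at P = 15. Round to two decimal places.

-2.85

At P = 15, Q = 236.525.
dQ/dP = −0.19·4089e^(−0.19P) = −0.19Q = -44.940.
ε = (dQ/dP)(P/Q) = (-44.940)(15/236.525).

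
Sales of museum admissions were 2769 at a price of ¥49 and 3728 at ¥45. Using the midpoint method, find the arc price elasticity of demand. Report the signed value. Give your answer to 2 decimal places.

-3.47

ΔQ = 3728 − 2769 = 959; ΔP = 45 − 49 = -4.
Midpoints: P̄ = 47.00, Q̄ = 3248.5.
ε = (ΔQ/ΔP)(P̄/Q̄) = (959/-4)(47.00/3248.5).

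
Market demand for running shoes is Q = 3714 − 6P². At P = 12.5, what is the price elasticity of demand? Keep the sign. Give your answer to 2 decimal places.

At P = 12.5, Q = 2776.500.
dQ/dP = −12P = -150.
ε = (dQ/dP)(P/Q) = (-150)(12.5/2776.500).

-0.68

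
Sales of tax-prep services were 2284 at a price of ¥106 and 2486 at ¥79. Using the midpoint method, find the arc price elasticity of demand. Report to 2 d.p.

ΔQ = 2486 − 2284 = 202; ΔP = 79 − 106 = -27.
Midpoints: P̄ = 92.50, Q̄ = 2385.0.
ε = (ΔQ/ΔP)(P̄/Q̄) = (202/-27)(92.50/2385.0).

-0.29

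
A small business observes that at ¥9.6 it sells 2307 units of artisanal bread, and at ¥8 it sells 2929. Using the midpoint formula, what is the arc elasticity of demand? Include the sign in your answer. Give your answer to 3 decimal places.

-1.307

ΔQ = 2929 − 2307 = 622; ΔP = 8 − 9.6 = -1.6.
Midpoints: P̄ = 8.80, Q̄ = 2618.0.
ε = (ΔQ/ΔP)(P̄/Q̄) = (622/-1.6)(8.80/2618.0).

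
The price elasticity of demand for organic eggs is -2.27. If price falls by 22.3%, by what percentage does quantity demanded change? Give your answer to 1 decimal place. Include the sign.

50.6%

%ΔQ ≈ ε × %ΔP = (-2.27)(-22.3%) = 50.62%.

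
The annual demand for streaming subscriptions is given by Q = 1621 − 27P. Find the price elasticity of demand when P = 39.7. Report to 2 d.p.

-1.95

At P = 39.7, Q = 549.100.
dQ/dP = −27.
ε = (dQ/dP)(P/Q) = (-27)(39.7/549.100).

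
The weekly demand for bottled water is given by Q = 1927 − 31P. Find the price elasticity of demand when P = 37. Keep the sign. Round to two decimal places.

At P = 37, Q = 780.
dQ/dP = −31.
ε = (dQ/dP)(P/Q) = (-31)(37/780).
|ε| > 1, so demand is elastic at this price.

-1.47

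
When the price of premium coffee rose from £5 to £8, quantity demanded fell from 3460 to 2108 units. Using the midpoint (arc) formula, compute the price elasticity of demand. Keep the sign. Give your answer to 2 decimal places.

-1.05

ΔQ = 2108 − 3460 = -1352; ΔP = 8 − 5 = 3.
Midpoints: P̄ = 6.50, Q̄ = 2784.0.
ε = (ΔQ/ΔP)(P̄/Q̄) = (-1352/3)(6.50/2784.0).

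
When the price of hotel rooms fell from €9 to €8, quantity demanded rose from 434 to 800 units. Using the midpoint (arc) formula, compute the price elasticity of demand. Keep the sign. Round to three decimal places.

-5.042

ΔQ = 800 − 434 = 366; ΔP = 8 − 9 = -1.
Midpoints: P̄ = 8.50, Q̄ = 617.0.
ε = (ΔQ/ΔP)(P̄/Q̄) = (366/-1)(8.50/617.0).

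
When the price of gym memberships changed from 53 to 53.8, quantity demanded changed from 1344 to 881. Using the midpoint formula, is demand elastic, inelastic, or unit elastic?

elastic

Arc ε ≈ -27.780.
|ε| = 27.78 > 1.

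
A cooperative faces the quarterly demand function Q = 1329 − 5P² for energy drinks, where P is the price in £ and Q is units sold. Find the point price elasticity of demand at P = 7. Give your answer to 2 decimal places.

-0.45

At P = 7, Q = 1084.
dQ/dP = −10P = -70.
ε = (dQ/dP)(P/Q) = (-70)(7/1084).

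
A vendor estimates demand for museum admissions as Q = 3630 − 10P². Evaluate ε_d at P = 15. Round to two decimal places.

-3.26

At P = 15, Q = 1380.
dQ/dP = −20P = -300.
ε = (dQ/dP)(P/Q) = (-300)(15/1380).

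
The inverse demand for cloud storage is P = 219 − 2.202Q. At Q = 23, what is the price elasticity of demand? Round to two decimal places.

-3.32

At Q = 23, P = 219 − 2.202(23) = 168.35.
dP/dQ = −2.202, so dQ/dP = 1/(−2.202) = -0.454.
ε = (dQ/dP)(P/Q) = (-0.454)(168.35/23).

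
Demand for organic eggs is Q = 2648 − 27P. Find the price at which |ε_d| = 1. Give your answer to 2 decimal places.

For linear demand Q = a − bP, ε = −bP/(a − bP). |ε| = 1 when bP = a − bP, i.e. P = a/(2b).
P = 2648/(2·27) = 2648/54 = 49.0370.

49.04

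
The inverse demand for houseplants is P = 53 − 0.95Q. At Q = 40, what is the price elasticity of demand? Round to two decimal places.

At Q = 40, P = 53 − 0.95(40) = 15.00.
dP/dQ = −0.95, so dQ/dP = 1/(−0.95) = -1.053.
ε = (dQ/dP)(P/Q) = (-1.053)(15.00/40).

-0.39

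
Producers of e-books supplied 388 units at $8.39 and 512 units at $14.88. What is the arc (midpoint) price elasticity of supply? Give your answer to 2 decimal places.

0.49

ΔQ = 512 − 388 = 124; ΔP = 14.88 − 8.39 = 6.49.
Midpoints: P̄ = 11.64, Q̄ = 450.0.
ε_s = (ΔQ/ΔP)(P̄/Q̄) = (124/6.49)(11.64/450.0).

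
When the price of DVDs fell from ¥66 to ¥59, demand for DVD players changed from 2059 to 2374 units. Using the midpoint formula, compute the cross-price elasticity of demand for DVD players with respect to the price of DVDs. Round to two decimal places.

ΔQ_x = 2374 − 2059 = 315; ΔP_y = 59 − 66 = -7.
Midpoints: P̄_y = 62.50, Q̄_x = 2216.5.
ε_xy = (ΔQ_x/ΔP_y)(P̄_y/Q̄_x) = (315/-7)(62.50/2216.5).
ε_xy < 0, so the goods are complements.

-1.27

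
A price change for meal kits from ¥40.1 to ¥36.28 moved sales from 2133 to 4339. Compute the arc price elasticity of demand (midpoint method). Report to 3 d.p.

ΔQ = 4339 − 2133 = 2206; ΔP = 36.28 − 40.1 = -3.82.
Midpoints: P̄ = 38.19, Q̄ = 3236.0.
ε = (ΔQ/ΔP)(P̄/Q̄) = (2206/-3.82)(38.19/3236.0).

-6.815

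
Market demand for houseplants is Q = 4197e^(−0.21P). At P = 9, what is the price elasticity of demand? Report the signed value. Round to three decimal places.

At P = 9, Q = 634.048.
dQ/dP = −0.21·4197e^(−0.21P) = −0.21Q = -133.150.
ε = (dQ/dP)(P/Q) = (-133.150)(9/634.048).

-1.890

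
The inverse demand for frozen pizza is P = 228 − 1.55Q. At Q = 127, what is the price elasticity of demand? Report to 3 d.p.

At Q = 127, P = 228 − 1.55(127) = 31.15.
dP/dQ = −1.55, so dQ/dP = 1/(−1.55) = -0.645.
ε = (dQ/dP)(P/Q) = (-0.645)(31.15/127).

-0.158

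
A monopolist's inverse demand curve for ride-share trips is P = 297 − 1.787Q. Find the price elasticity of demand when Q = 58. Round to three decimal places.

-1.866

At Q = 58, P = 297 − 1.787(58) = 193.35.
dP/dQ = −1.787, so dQ/dP = 1/(−1.787) = -0.560.
ε = (dQ/dP)(P/Q) = (-0.560)(193.35/58).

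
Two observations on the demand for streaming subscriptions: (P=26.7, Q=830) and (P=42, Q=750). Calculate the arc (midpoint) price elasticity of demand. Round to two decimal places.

-0.23

ΔQ = 750 − 830 = -80; ΔP = 42 − 26.7 = 15.3.
Midpoints: P̄ = 34.35, Q̄ = 790.0.
ε = (ΔQ/ΔP)(P̄/Q̄) = (-80/15.3)(34.35/790.0).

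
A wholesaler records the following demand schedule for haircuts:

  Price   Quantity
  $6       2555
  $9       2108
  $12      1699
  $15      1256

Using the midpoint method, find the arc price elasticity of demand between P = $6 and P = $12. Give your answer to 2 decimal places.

-0.60

At P = 6, Q = 2555; at P = 12, Q = 1699.
ΔQ = -856, ΔP = 6. Midpoints: P̄ = 9.00, Q̄ = 2127.0.
ε = (ΔQ/ΔP)(P̄/Q̄) = (-856/6)(9.00/2127.0).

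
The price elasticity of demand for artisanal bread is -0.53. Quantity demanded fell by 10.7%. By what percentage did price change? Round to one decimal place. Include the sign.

20.2%

%ΔP ≈ %ΔQ / ε = (-10.7%)/(-0.53) = 20.19%.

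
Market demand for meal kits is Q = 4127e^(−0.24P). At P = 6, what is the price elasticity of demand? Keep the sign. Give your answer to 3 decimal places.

At P = 6, Q = 977.801.
dQ/dP = −0.24·4127e^(−0.24P) = −0.24Q = -234.672.
ε = (dQ/dP)(P/Q) = (-234.672)(6/977.801).

-1.440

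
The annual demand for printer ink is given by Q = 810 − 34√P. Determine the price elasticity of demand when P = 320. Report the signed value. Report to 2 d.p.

-1.51

At P = 320, Q = 201.790.
dQ/dP = −34/(2√P) = -0.950.
ε = (dQ/dP)(P/Q) = (-0.950)(320/201.790).
|ε| > 1, so demand is elastic at this price.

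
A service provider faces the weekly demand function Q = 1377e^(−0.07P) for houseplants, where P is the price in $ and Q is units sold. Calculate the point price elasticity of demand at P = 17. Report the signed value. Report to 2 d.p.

At P = 17, Q = 418.913.
dQ/dP = −0.07·1377e^(−0.07P) = −0.07Q = -29.324.
ε = (dQ/dP)(P/Q) = (-29.324)(17/418.913).

-1.19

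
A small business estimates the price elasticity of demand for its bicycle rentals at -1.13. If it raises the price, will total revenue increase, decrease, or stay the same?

decrease

|ε| = 1.13 > 1, so demand is elastic. A price rise therefore reduces total revenue.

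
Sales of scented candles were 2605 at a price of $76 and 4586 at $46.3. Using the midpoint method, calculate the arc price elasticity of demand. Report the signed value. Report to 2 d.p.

ΔQ = 4586 − 2605 = 1981; ΔP = 46.3 − 76 = -29.7.
Midpoints: P̄ = 61.15, Q̄ = 3595.5.
ε = (ΔQ/ΔP)(P̄/Q̄) = (1981/-29.7)(61.15/3595.5).

-1.13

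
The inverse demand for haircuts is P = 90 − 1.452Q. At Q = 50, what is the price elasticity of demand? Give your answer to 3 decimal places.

-0.240

At Q = 50, P = 90 − 1.452(50) = 17.40.
dP/dQ = −1.452, so dQ/dP = 1/(−1.452) = -0.689.
ε = (dQ/dP)(P/Q) = (-0.689)(17.40/50).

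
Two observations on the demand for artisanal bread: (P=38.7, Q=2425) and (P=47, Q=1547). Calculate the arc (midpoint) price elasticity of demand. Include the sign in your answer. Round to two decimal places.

-2.28

ΔQ = 1547 − 2425 = -878; ΔP = 47 − 38.7 = 8.3.
Midpoints: P̄ = 42.85, Q̄ = 1986.0.
ε = (ΔQ/ΔP)(P̄/Q̄) = (-878/8.3)(42.85/1986.0).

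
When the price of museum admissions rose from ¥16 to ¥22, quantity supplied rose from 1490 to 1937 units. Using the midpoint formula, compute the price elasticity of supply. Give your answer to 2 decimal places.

ΔQ = 1937 − 1490 = 447; ΔP = 22 − 16 = 6.
Midpoints: P̄ = 19.00, Q̄ = 1713.5.
ε_s = (ΔQ/ΔP)(P̄/Q̄) = (447/6)(19.00/1713.5).

0.83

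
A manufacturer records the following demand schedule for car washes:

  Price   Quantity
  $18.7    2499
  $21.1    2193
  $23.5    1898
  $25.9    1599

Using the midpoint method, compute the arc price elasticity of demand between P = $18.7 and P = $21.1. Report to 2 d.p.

-1.08

At P = 18.7, Q = 2499; at P = 21.1, Q = 2193.
ΔQ = -306, ΔP = 2.4. Midpoints: P̄ = 19.90, Q̄ = 2346.0.
ε = (ΔQ/ΔP)(P̄/Q̄) = (-306/2.4)(19.90/2346.0).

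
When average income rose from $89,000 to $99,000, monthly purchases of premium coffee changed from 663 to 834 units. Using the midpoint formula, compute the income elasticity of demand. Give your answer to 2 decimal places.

2.15

ΔQ = 171, ΔI = 10000. Midpoints: Ī = 94,000, Q̄ = 748.5.
ε_I = (ΔQ/ΔI)(Ī/Q̄) = (171/10000)(94000/748.5).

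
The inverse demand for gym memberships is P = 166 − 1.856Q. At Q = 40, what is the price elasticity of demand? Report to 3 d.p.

At Q = 40, P = 166 − 1.856(40) = 91.76.
dP/dQ = −1.856, so dQ/dP = 1/(−1.856) = -0.539.
ε = (dQ/dP)(P/Q) = (-0.539)(91.76/40).

-1.236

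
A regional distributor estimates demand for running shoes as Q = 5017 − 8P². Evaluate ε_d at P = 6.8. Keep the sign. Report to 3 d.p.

-0.159

At P = 6.8, Q = 4647.080.
dQ/dP = −16P = -108.800.
ε = (dQ/dP)(P/Q) = (-108.800)(6.8/4647.080).
|ε| < 1, so demand is inelastic at this price.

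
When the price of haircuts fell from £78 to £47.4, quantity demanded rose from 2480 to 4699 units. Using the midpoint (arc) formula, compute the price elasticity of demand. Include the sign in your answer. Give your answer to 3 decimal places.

ΔQ = 4699 − 2480 = 2219; ΔP = 47.4 − 78 = -30.6.
Midpoints: P̄ = 62.70, Q̄ = 3589.5.
ε = (ΔQ/ΔP)(P̄/Q̄) = (2219/-30.6)(62.70/3589.5).

-1.267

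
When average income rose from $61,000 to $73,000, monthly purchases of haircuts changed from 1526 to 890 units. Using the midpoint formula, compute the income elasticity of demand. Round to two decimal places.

ΔQ = -636, ΔI = 12000. Midpoints: Ī = 67,000, Q̄ = 1208.0.
ε_I = (ΔQ/ΔI)(Ī/Q̄) = (-636/12000)(67000/1208.0).
ε_I < 0, so the good is inferior.

-2.94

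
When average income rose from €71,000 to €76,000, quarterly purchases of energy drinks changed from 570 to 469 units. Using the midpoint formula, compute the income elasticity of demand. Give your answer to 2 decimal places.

ΔQ = -101, ΔI = 5000. Midpoints: Ī = 73,500, Q̄ = 519.5.
ε_I = (ΔQ/ΔI)(Ī/Q̄) = (-101/5000)(73500/519.5).

-2.86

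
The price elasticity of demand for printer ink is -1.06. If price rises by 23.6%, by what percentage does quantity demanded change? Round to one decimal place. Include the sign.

-25.0%

%ΔQ ≈ ε × %ΔP = (-1.06)(23.6%) = -25.02%.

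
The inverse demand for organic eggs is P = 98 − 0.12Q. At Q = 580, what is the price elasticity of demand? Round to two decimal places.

At Q = 580, P = 98 − 0.12(580) = 28.40.
dP/dQ = −0.12, so dQ/dP = 1/(−0.12) = -8.333.
ε = (dQ/dP)(P/Q) = (-8.333)(28.40/580).

-0.41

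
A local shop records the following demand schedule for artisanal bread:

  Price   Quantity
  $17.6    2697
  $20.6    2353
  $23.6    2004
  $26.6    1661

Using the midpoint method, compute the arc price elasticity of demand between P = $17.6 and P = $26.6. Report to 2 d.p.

-1.17

At P = 17.6, Q = 2697; at P = 26.6, Q = 1661.
ΔQ = -1036, ΔP = 9.0. Midpoints: P̄ = 22.10, Q̄ = 2179.0.
ε = (ΔQ/ΔP)(P̄/Q̄) = (-1036/9.0)(22.10/2179.0).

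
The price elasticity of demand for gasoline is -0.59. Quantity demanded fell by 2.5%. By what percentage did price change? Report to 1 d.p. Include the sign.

4.2%

%ΔP ≈ %ΔQ / ε = (-2.5%)/(-0.59) = 4.24%.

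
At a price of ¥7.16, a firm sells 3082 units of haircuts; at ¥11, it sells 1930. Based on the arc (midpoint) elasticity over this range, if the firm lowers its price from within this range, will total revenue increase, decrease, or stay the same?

Arc ε = (-1152/3.84)(9.08/2506.0) ≈ -1.087.
|ε| = 1.09 > 1, so demand is elastic. A price cut therefore raises total revenue.

increase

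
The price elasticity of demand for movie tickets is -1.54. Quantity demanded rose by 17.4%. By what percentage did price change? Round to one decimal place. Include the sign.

%ΔP ≈ %ΔQ / ε = (17.4%)/(-1.54) = -11.30%.

-11.3%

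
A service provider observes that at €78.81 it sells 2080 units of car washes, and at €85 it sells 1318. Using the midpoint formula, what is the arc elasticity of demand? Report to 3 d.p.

-5.934

ΔQ = 1318 − 2080 = -762; ΔP = 85 − 78.81 = 6.19.
Midpoints: P̄ = 81.91, Q̄ = 1699.0.
ε = (ΔQ/ΔP)(P̄/Q̄) = (-762/6.19)(81.91/1699.0).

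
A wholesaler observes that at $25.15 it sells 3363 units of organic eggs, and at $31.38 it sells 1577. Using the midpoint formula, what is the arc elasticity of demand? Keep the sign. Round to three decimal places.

-3.281

ΔQ = 1577 − 3363 = -1786; ΔP = 31.38 − 25.15 = 6.23.
Midpoints: P̄ = 28.27, Q̄ = 2470.0.
ε = (ΔQ/ΔP)(P̄/Q̄) = (-1786/6.23)(28.27/2470.0).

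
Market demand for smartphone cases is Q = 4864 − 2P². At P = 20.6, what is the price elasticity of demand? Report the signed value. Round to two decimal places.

At P = 20.6, Q = 4015.280.
dQ/dP = −4P = -82.400.
ε = (dQ/dP)(P/Q) = (-82.400)(20.6/4015.280).

-0.42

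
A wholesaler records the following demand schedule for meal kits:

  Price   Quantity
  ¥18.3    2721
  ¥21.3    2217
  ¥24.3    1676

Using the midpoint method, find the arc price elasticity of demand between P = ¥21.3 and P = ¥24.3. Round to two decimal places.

At P = 21.3, Q = 2217; at P = 24.3, Q = 1676.
ΔQ = -541, ΔP = 3.0. Midpoints: P̄ = 22.80, Q̄ = 1946.5.
ε = (ΔQ/ΔP)(P̄/Q̄) = (-541/3.0)(22.80/1946.5).

-2.11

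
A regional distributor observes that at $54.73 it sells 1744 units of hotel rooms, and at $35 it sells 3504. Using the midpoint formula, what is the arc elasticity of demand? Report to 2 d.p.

-1.53

ΔQ = 3504 − 1744 = 1760; ΔP = 35 − 54.73 = -19.73.
Midpoints: P̄ = 44.86, Q̄ = 2624.0.
ε = (ΔQ/ΔP)(P̄/Q̄) = (1760/-19.73)(44.86/2624.0).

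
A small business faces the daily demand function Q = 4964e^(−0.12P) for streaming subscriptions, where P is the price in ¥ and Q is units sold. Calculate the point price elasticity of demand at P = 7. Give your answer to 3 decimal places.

-0.840

At P = 7, Q = 2143.011.
dQ/dP = −0.12·4964e^(−0.12P) = −0.12Q = -257.161.
ε = (dQ/dP)(P/Q) = (-257.161)(7/2143.011).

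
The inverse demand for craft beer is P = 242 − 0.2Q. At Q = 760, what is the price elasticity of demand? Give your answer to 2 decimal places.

At Q = 760, P = 242 − 0.2(760) = 90.00.
dP/dQ = −0.2, so dQ/dP = 1/(−0.2) = -5.000.
ε = (dQ/dP)(P/Q) = (-5.000)(90.00/760).

-0.59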